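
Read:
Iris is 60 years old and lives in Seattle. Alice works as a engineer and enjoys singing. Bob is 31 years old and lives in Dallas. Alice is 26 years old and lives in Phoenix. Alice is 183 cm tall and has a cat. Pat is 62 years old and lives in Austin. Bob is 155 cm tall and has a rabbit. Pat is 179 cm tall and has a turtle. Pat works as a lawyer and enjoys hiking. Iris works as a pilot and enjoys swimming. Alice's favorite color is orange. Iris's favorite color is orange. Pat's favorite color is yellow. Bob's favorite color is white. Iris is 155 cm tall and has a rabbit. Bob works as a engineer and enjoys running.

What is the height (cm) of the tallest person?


Tallest: Alice at 183 cm

183


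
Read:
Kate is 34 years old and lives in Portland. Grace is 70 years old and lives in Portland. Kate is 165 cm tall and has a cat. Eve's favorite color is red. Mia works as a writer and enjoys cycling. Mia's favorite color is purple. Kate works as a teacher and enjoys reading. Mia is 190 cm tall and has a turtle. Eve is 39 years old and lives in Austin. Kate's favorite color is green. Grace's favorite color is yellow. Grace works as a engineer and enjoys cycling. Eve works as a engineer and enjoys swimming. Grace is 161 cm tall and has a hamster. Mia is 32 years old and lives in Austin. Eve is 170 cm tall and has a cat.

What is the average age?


Sum=175, n=4, avg=43.75

43.75


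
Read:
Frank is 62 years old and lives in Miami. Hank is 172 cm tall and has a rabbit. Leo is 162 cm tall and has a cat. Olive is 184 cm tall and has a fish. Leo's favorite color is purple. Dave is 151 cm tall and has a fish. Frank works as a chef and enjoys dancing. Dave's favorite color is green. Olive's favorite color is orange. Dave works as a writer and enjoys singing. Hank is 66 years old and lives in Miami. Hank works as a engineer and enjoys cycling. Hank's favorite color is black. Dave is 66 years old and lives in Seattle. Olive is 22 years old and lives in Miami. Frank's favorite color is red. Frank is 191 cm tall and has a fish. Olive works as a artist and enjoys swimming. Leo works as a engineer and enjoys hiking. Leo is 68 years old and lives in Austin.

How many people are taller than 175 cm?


Taller than 175: 2

2


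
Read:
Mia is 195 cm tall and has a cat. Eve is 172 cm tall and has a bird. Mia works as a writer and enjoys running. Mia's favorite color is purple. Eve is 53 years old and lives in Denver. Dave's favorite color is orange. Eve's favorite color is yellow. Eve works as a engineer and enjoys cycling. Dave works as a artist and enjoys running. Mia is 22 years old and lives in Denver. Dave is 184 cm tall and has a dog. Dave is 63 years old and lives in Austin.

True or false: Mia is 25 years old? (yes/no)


Mia is actually 22. no

no


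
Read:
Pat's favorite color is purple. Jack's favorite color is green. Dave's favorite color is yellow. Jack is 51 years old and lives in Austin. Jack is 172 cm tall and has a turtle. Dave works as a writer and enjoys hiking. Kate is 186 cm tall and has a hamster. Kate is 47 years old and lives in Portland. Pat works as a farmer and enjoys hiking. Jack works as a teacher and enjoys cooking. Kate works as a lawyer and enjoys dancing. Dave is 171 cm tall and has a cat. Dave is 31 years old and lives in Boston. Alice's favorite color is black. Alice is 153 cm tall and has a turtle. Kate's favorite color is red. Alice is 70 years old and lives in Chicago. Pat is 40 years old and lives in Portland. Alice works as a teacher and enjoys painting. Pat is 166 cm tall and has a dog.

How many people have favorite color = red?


Count: 1

1


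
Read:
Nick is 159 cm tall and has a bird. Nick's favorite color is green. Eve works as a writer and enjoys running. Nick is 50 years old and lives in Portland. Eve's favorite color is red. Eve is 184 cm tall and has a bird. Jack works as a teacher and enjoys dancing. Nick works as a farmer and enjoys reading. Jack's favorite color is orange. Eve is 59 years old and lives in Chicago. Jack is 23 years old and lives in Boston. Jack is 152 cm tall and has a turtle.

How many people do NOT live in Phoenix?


Not in Phoenix: 3

3


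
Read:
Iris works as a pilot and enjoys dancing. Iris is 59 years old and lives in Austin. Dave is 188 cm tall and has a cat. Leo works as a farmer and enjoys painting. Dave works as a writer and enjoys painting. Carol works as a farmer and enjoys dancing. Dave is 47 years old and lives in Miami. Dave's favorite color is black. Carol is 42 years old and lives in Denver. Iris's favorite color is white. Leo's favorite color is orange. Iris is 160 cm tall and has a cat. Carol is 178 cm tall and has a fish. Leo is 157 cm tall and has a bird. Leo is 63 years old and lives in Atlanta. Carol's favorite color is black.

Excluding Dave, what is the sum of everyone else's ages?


Sum (excluding Dave): 164

164


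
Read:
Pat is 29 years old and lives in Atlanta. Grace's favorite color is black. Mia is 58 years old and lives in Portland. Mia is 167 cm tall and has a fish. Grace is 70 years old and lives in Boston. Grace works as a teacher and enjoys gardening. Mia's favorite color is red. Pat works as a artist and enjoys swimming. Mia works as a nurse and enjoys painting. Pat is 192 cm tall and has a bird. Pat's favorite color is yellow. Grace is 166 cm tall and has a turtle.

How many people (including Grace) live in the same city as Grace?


Grace lives in Boston. Count = 1

1


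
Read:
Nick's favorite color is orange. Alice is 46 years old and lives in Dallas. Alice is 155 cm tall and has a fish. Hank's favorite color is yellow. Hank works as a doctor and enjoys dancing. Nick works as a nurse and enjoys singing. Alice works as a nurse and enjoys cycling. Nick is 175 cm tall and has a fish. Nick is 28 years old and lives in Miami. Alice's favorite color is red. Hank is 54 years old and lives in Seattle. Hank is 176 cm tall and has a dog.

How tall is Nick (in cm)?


Nick is 175 cm tall

175


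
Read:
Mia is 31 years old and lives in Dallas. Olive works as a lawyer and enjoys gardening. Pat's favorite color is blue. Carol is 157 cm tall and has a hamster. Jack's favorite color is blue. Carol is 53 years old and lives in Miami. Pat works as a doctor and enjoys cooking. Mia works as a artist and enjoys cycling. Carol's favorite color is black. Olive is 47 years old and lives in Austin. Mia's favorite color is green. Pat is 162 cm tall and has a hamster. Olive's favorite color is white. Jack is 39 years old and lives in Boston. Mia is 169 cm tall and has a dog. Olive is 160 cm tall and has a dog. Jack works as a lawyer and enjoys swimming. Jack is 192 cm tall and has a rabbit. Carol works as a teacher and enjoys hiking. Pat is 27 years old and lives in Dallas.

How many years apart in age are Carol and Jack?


53 vs 39, diff = 14

14


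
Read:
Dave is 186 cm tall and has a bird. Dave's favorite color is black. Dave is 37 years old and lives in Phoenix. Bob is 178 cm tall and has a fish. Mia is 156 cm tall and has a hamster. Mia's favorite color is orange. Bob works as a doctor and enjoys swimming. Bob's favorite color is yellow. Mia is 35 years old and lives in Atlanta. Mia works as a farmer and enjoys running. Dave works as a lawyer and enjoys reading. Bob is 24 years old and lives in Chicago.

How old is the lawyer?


The lawyer is Dave, age 37

37


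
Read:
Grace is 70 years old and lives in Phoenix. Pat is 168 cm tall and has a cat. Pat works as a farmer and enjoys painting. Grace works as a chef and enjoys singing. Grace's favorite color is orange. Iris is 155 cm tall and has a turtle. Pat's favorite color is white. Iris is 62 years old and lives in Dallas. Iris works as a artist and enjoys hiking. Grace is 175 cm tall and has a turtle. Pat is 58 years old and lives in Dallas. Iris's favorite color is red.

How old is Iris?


Iris is 62 years old

62


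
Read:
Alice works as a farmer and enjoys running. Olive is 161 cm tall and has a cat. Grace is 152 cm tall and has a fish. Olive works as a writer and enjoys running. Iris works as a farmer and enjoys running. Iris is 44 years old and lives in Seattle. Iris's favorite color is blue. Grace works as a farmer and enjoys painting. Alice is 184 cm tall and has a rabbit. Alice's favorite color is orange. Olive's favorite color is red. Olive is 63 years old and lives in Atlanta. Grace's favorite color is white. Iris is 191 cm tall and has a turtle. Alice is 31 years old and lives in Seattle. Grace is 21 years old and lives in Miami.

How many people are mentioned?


People: Olive, Alice, Grace, Iris. Count = 4

4


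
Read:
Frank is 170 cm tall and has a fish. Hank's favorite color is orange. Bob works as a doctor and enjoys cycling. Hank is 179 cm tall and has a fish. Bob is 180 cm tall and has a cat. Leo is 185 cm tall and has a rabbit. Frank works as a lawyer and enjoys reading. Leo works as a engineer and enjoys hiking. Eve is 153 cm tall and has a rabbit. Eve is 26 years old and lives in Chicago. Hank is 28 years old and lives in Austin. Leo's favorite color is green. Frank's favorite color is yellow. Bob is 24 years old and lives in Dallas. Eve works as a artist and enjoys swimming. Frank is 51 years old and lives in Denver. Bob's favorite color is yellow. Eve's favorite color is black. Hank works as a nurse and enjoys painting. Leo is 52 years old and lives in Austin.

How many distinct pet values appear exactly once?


Unique pet values: 1

1


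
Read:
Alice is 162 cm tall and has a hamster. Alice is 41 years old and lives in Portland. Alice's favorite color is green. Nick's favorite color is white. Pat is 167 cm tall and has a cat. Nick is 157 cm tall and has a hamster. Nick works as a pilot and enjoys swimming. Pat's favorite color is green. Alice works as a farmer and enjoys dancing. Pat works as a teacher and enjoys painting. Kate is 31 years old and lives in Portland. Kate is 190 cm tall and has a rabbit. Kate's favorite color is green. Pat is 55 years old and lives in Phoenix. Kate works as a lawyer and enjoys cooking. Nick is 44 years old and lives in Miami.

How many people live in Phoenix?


Count in Phoenix: 1

1


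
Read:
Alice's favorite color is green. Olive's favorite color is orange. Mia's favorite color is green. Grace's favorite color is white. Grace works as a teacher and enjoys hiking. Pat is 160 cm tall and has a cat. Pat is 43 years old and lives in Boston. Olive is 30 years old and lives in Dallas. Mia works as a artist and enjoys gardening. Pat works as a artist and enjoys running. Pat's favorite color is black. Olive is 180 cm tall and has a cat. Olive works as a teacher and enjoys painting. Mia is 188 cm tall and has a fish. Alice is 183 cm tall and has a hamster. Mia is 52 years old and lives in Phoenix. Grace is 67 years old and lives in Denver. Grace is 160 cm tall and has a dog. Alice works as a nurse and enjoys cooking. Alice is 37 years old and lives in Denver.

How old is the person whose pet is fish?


Person with pet=fish is Mia, age 52

52


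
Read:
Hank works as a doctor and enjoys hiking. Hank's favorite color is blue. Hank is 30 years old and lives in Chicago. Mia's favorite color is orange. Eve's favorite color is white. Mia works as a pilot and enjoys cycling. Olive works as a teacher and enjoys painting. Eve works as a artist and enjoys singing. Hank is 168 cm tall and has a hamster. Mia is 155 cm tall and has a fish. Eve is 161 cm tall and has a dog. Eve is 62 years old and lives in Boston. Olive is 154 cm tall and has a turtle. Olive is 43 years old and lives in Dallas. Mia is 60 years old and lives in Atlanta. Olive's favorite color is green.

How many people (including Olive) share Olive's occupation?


Olive is a teacher. Count = 1

1


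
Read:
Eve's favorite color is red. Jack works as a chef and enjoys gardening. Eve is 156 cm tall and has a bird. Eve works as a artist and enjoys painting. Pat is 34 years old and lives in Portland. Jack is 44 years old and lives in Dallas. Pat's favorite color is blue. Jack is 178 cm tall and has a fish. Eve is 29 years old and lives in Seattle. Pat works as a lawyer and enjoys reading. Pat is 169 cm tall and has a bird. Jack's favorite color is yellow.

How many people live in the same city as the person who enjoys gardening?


Person with hobby gardening is Jack, city Dallas. Count = 1

1


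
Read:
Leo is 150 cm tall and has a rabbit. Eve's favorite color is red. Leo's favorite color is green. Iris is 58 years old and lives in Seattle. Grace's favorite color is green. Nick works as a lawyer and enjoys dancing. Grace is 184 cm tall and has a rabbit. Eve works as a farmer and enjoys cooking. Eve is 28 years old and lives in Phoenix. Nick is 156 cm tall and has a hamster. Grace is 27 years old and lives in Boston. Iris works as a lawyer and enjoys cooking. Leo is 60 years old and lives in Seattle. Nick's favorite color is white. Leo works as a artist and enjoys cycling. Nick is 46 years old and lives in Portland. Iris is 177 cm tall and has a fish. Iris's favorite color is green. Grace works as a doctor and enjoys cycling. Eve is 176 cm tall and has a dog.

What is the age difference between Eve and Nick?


|28 - 46| = 18

18


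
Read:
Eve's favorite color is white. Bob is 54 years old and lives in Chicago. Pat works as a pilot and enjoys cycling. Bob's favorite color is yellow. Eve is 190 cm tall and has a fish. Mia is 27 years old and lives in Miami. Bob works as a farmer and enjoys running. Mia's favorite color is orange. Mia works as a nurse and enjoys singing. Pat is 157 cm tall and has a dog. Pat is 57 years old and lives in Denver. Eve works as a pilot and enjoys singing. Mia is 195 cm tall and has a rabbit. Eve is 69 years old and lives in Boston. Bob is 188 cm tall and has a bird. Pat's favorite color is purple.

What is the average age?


Sum=207, n=4, avg=51.75

51.75


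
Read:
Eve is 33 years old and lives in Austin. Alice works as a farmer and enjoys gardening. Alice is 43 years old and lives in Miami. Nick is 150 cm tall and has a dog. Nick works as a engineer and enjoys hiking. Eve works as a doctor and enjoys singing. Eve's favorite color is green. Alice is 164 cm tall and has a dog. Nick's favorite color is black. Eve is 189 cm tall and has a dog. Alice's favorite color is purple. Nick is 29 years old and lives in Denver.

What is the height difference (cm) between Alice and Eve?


|164 - 189| = 25

25


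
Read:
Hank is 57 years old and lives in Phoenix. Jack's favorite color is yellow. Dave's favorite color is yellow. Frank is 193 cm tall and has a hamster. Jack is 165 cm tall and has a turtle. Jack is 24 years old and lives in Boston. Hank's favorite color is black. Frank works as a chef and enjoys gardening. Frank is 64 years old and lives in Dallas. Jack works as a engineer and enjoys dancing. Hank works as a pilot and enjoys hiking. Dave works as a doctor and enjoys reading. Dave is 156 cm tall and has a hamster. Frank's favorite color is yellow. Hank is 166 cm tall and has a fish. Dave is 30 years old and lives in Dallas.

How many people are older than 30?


Filter: 2

2


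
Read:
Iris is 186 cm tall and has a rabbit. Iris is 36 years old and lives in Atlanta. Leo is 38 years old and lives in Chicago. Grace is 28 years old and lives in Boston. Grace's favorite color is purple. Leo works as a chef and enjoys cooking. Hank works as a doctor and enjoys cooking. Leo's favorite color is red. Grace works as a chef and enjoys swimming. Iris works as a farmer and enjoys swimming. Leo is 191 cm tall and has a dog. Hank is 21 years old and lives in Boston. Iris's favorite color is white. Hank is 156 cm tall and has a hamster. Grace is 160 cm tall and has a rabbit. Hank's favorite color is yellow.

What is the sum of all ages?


21+38+36+28 = 123

123


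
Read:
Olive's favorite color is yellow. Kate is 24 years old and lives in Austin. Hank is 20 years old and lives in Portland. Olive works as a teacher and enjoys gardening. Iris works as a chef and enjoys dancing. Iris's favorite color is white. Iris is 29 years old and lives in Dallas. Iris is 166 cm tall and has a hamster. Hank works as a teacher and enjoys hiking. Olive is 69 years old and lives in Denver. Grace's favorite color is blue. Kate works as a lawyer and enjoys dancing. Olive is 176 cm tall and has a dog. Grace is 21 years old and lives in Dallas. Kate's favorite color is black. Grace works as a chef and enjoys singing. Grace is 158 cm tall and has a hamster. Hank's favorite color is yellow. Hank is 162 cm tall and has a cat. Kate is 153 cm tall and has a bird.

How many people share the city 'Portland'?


Count: 1

1


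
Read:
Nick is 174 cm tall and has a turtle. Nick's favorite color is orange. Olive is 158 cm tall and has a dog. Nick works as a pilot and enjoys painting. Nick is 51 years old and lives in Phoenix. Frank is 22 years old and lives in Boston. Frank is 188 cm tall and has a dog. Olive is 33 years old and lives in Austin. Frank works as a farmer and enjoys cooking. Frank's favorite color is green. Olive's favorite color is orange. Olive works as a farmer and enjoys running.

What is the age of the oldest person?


Oldest: Nick at 51

51


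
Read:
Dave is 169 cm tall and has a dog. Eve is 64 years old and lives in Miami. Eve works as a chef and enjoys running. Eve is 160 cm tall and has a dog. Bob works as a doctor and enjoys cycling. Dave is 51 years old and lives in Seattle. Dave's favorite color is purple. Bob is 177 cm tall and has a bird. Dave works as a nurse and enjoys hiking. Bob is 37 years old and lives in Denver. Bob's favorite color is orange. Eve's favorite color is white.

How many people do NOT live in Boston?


Not in Boston: 3

3


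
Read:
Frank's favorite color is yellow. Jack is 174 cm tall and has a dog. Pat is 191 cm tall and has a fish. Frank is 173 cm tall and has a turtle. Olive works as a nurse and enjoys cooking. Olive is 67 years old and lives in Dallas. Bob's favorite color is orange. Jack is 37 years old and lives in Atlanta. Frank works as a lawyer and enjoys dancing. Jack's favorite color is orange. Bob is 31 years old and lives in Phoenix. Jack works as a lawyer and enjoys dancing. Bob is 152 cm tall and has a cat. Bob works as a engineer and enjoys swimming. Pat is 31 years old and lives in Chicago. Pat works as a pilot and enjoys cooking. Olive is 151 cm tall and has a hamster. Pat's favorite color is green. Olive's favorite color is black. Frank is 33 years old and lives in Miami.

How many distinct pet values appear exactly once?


Unique pet values: 5

5


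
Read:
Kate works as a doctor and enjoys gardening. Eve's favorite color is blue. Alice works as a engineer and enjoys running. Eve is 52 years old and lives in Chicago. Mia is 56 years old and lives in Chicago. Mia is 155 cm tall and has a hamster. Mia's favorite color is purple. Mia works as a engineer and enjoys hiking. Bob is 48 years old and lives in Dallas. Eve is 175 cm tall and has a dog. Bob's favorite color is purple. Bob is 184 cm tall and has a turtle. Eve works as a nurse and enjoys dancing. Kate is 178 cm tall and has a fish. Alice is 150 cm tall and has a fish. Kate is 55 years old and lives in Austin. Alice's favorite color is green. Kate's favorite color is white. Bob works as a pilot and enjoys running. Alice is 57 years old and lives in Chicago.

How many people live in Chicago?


Count in Chicago: 3

3


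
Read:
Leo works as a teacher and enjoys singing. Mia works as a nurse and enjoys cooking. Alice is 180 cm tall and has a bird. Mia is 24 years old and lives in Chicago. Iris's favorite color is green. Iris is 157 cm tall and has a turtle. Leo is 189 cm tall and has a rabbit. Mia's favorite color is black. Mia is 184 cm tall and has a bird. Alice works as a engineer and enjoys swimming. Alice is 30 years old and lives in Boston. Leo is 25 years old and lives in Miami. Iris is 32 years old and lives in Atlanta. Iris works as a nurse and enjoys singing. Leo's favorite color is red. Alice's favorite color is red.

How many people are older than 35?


Filter: 0

0


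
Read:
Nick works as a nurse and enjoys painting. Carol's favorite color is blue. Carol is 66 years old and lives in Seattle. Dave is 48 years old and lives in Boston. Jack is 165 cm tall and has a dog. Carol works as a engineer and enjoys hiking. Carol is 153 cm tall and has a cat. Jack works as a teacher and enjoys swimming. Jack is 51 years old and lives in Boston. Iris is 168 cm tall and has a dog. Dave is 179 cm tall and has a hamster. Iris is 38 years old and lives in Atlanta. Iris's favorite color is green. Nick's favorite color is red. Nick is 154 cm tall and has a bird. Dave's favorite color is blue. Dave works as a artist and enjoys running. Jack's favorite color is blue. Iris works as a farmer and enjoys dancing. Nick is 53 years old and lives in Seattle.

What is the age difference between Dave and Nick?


|48 - 53| = 5

5


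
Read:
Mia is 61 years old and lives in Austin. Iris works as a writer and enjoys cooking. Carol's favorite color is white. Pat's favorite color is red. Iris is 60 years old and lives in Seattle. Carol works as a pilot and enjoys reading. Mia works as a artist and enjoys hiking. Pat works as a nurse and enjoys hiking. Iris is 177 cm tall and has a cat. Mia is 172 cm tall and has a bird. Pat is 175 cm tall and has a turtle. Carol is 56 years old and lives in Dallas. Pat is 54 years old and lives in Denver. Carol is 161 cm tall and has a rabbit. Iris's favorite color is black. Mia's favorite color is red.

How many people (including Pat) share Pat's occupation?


Pat is a nurse. Count = 1

1


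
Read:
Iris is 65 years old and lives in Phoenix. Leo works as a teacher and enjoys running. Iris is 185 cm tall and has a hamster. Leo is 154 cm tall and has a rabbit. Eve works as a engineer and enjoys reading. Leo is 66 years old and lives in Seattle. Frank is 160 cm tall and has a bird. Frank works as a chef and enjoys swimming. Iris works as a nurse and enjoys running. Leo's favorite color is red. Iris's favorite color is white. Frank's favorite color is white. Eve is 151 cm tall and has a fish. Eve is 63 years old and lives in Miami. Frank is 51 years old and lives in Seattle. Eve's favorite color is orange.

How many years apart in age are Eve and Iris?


63 vs 65, diff = 2

2


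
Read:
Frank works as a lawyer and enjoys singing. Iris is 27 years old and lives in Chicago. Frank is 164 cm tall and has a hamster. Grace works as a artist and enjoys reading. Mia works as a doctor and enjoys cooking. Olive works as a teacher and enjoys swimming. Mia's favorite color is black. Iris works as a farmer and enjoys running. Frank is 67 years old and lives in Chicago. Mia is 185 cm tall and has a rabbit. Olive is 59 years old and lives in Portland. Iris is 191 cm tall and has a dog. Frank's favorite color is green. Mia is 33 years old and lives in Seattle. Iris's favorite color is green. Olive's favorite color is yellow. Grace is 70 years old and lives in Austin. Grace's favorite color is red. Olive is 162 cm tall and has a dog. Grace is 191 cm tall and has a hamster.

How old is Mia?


Mia is 33 years old

33


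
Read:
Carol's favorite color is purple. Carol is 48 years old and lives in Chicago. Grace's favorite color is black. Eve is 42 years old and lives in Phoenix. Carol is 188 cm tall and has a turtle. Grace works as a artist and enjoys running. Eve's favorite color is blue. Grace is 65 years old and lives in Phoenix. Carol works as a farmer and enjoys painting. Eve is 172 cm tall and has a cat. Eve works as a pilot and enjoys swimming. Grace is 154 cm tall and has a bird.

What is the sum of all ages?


65+42+48 = 155

155


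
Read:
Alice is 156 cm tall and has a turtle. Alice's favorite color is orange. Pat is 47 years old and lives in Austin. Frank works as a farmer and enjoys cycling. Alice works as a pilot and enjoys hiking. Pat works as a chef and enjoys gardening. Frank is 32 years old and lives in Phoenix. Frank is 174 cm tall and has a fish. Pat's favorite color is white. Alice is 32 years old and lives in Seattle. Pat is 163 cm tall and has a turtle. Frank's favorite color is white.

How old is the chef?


The chef is Pat, age 47

47


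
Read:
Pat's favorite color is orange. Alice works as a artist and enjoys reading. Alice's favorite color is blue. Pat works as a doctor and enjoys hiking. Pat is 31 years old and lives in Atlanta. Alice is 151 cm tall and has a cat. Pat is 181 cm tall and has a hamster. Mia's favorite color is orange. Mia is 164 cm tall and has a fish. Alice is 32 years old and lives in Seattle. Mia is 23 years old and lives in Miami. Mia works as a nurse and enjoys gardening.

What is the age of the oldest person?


Oldest: Alice at 32

32


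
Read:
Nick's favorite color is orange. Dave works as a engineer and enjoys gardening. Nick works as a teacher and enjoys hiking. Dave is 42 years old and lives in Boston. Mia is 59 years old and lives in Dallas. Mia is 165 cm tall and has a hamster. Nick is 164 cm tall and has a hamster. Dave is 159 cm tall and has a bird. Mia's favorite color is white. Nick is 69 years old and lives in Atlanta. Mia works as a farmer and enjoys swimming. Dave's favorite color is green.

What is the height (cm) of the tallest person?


Tallest: Mia at 165 cm

165


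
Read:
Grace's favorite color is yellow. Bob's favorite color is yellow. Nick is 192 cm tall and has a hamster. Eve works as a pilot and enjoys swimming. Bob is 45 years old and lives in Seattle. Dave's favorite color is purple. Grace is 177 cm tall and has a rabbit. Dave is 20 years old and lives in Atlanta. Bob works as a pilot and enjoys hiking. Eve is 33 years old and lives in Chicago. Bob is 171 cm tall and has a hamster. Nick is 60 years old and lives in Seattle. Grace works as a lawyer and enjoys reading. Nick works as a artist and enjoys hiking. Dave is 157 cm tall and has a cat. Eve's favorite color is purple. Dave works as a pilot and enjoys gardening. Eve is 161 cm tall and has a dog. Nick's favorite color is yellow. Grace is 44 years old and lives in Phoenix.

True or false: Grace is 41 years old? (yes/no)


Grace is actually 44. no

no


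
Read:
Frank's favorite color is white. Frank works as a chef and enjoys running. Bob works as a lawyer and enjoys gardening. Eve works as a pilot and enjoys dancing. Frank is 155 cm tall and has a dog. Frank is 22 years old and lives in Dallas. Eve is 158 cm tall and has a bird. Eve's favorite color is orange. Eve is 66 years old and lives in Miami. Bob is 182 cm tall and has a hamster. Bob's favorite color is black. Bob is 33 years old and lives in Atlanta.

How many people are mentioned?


People: Eve, Frank, Bob. Count = 3

3


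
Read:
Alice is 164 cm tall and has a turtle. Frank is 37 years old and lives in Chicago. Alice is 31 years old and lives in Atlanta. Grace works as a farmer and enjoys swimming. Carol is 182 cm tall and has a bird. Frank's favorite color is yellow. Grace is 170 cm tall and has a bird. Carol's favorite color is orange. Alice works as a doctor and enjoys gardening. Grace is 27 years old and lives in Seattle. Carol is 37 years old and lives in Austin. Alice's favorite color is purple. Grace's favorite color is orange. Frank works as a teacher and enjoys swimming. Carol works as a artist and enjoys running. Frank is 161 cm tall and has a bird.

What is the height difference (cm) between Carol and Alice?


|182 - 164| = 18

18


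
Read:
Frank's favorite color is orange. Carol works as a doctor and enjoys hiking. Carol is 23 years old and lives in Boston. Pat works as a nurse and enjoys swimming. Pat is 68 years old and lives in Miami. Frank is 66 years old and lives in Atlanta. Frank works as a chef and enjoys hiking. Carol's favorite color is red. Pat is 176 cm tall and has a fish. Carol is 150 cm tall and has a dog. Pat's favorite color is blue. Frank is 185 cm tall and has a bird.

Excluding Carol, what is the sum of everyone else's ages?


Sum (excluding Carol): 134

134


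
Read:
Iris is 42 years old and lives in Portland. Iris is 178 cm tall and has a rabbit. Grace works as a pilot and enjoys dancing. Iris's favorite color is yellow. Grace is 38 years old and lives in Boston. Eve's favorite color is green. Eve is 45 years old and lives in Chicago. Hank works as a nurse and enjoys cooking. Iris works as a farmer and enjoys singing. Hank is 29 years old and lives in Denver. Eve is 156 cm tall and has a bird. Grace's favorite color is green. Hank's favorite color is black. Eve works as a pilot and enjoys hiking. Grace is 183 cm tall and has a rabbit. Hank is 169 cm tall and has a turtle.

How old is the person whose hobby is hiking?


Person with hobby=hiking is Eve, age 45

45


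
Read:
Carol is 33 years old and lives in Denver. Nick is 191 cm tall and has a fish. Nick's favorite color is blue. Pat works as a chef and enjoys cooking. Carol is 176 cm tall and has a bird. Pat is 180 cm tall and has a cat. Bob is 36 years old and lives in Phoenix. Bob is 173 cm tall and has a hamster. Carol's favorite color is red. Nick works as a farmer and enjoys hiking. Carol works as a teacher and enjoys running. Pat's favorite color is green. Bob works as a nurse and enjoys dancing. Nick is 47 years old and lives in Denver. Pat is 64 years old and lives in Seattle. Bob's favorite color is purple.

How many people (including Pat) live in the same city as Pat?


Pat lives in Seattle. Count = 1

1


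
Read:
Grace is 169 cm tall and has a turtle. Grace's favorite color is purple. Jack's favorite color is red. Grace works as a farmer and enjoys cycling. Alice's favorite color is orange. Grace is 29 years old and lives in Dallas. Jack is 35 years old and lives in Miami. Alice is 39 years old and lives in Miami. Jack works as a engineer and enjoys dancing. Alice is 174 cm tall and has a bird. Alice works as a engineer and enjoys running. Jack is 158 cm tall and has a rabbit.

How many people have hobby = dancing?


Count: 1

1


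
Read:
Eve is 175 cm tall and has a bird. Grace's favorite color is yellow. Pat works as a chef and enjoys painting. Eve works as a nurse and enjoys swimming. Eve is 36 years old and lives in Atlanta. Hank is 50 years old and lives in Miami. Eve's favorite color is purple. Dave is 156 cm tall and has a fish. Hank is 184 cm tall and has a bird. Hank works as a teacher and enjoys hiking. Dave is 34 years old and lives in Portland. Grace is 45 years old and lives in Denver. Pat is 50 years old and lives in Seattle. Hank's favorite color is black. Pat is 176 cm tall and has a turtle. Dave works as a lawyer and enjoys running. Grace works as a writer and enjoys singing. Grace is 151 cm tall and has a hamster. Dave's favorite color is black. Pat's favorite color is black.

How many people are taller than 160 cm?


Taller than 160: 3

3


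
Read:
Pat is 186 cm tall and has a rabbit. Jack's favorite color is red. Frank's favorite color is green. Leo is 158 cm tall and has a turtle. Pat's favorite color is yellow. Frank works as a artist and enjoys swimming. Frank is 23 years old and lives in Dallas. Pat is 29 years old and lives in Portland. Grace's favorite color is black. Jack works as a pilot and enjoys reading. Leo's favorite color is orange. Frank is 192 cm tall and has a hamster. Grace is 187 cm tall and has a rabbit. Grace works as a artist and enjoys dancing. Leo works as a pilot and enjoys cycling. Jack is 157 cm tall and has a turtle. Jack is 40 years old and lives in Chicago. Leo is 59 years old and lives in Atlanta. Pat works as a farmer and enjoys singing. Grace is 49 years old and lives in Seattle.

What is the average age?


Sum=200, n=5, avg=40

40


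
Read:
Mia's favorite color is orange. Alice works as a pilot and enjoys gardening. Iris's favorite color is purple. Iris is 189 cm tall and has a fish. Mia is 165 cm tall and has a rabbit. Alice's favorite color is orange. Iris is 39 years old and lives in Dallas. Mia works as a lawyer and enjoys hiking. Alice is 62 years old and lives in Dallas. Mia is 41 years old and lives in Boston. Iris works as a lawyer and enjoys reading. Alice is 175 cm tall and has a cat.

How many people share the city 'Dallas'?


Count: 2

2


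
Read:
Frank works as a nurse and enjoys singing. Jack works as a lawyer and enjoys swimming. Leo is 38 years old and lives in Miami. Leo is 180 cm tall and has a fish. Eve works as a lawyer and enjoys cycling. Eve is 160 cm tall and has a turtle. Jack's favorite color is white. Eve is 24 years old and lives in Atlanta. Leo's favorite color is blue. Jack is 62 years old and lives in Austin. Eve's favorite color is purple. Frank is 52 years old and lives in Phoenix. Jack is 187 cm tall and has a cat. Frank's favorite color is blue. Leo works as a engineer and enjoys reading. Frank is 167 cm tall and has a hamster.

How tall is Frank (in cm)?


Frank is 167 cm tall

167


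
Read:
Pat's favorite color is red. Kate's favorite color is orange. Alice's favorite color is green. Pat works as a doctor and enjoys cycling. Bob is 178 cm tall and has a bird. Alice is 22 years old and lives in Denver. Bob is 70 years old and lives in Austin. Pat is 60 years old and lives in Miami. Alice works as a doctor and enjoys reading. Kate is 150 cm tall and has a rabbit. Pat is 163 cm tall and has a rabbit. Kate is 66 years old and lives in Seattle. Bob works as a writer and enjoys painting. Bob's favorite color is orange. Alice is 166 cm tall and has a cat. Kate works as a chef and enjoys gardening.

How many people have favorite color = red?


Count: 1

1


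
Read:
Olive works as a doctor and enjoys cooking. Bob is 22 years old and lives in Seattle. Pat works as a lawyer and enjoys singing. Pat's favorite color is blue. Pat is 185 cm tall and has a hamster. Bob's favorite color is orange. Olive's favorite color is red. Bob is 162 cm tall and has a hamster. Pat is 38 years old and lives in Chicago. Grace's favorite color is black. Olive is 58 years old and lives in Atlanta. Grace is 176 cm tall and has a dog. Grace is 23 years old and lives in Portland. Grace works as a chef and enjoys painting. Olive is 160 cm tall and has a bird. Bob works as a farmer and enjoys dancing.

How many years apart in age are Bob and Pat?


22 vs 38, diff = 16

16


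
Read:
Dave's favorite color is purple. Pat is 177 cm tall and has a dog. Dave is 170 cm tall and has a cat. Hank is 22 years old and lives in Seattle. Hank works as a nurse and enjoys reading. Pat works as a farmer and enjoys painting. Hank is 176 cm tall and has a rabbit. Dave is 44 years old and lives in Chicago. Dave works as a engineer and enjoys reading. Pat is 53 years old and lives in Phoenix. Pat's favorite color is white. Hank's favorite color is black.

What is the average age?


Sum=119, n=3, avg=39.67

39.67


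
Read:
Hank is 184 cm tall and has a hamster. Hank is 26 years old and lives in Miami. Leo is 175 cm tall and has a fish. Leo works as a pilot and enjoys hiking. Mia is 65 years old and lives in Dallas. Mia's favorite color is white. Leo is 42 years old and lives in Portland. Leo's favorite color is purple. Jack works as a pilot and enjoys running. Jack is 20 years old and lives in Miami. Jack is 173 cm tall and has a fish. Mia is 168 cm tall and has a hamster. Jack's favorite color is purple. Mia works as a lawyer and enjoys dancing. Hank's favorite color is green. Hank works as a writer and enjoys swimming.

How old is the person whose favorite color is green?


Person with favorite color=green is Hank, age 26

26


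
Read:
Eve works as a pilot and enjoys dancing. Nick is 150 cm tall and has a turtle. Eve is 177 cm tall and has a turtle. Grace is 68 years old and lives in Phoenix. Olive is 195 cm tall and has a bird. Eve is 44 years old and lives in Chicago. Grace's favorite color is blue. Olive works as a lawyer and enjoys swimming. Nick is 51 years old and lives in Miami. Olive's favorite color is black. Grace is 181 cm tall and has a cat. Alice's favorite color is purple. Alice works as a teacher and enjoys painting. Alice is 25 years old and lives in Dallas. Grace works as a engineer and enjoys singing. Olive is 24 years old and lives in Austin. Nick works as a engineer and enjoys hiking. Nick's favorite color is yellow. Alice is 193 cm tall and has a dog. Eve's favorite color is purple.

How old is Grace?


Grace is 68 years old

68


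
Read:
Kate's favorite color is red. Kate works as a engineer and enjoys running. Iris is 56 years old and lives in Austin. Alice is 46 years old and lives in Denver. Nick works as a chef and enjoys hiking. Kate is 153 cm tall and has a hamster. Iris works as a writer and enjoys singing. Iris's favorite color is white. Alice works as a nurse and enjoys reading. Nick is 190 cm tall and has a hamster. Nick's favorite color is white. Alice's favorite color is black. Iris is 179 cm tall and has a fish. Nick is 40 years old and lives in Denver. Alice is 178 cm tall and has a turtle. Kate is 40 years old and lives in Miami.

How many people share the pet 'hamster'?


Count: 2

2


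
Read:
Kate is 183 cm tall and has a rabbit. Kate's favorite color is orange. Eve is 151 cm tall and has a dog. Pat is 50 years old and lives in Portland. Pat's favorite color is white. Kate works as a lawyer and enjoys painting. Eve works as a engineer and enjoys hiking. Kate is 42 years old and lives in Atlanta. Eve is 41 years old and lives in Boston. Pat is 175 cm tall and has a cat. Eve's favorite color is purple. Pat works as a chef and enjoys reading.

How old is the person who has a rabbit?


Person with rabbit is Kate, age 42

42


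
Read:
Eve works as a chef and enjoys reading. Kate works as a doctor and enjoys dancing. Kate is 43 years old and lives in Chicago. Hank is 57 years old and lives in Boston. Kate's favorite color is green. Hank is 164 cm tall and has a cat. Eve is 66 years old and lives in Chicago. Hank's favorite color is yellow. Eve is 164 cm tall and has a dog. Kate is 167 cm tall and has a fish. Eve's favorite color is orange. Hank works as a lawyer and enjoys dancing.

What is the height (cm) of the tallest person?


Tallest: Kate at 167 cm

167


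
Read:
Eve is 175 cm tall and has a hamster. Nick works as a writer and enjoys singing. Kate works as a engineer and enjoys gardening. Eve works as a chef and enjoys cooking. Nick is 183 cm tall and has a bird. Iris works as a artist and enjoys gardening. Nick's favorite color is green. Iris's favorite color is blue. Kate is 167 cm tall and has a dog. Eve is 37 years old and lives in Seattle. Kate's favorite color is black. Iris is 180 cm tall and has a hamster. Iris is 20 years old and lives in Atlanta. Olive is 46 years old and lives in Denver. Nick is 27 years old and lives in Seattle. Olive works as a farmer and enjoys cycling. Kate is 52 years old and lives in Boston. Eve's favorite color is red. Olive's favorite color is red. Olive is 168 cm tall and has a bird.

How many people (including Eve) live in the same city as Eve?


Eve lives in Seattle. Count = 2

2


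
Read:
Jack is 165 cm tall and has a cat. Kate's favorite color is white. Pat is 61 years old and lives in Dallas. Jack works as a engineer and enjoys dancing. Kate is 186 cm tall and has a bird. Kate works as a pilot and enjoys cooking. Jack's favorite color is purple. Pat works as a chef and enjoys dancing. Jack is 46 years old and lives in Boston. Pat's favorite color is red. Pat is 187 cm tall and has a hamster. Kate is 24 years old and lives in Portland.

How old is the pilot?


The pilot is Kate, age 24

24


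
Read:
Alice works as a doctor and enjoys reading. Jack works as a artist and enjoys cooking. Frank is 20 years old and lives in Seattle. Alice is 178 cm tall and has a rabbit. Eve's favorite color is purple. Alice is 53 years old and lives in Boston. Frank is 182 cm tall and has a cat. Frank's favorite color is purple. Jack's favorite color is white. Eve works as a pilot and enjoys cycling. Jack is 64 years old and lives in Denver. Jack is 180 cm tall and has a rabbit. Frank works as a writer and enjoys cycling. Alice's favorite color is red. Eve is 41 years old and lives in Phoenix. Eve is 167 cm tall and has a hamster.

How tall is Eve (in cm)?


Eve is 167 cm tall

167
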